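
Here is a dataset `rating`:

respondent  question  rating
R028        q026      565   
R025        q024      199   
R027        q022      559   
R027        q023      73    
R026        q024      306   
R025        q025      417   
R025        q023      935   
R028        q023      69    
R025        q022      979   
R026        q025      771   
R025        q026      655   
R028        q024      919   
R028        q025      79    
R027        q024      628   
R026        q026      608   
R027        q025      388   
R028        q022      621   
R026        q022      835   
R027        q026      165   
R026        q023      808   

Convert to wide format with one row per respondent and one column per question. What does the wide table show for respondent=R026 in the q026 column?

Wide layout: rows indexed by respondent, columns are the 5 distinct question values (q026, q024, q022, q023, q025).
Cell (respondent=R026, question=q026) draws from the long row where respondent=R026 and question=q026, which has rating=608.

608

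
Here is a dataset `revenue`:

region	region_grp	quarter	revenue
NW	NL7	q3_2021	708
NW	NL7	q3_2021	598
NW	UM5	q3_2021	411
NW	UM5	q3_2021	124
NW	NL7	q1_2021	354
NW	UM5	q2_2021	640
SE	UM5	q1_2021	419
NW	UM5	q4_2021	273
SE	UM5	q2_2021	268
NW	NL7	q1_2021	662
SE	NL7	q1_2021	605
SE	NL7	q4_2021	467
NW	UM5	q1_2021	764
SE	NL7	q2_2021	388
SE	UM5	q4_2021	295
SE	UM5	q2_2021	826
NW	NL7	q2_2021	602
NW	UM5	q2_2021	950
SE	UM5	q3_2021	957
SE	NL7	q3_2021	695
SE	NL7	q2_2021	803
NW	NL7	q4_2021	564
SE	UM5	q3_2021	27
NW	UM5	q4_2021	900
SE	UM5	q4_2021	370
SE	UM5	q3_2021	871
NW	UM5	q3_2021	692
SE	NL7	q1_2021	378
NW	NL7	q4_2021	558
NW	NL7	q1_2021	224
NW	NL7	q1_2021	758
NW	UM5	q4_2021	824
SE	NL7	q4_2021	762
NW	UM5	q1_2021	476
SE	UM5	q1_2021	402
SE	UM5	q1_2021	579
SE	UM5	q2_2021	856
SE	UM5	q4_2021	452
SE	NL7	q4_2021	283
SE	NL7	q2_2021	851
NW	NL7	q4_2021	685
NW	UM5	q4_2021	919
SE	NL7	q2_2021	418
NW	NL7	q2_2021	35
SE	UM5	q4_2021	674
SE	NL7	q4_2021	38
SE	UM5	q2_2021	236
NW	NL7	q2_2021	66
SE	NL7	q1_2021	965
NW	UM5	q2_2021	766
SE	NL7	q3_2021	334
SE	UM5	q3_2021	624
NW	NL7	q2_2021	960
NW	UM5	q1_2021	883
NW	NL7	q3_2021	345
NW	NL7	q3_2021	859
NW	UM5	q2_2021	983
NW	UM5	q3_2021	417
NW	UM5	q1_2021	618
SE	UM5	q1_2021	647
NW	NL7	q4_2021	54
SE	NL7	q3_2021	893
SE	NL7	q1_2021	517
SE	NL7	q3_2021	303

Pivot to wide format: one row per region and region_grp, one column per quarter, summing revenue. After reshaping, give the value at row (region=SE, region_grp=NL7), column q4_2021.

1550

Rows with region=SE, region_grp=NL7 and quarter=q4_2021: revenue values are 467, 762, 283, 38.
467 + 762 + 283 + 38 = 1550.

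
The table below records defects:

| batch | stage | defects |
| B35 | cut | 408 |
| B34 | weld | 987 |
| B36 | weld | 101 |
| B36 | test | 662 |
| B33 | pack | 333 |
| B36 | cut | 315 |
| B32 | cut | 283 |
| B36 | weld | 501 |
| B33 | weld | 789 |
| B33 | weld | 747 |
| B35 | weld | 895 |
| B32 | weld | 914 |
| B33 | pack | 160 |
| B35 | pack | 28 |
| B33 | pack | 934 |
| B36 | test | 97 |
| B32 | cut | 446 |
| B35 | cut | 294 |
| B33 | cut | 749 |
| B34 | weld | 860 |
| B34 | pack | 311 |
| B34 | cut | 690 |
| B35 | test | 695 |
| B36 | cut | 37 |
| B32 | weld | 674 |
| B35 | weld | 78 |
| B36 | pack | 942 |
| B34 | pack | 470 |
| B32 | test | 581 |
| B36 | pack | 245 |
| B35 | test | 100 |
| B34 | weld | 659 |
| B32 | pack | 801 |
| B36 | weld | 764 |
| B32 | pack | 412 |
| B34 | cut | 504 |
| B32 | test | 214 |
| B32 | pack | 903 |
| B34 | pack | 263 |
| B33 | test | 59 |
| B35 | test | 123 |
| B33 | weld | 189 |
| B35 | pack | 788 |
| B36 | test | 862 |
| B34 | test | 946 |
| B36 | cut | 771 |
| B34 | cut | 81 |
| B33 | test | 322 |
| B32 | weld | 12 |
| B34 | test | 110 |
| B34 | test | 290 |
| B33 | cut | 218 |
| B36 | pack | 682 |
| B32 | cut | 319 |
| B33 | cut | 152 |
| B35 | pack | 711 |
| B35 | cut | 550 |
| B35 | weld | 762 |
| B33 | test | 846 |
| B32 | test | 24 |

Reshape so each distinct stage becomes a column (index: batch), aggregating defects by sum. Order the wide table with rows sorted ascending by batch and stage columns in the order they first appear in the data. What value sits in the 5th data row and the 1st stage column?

With rows sorted ascending by batch, row 5 is batch=B36. stage columns in first-appearance order: cut, weld, test, pack; column 1 is cut.
Long rows with batch=B36, stage=cut: 315 + 37 + 771 = 1123.

1123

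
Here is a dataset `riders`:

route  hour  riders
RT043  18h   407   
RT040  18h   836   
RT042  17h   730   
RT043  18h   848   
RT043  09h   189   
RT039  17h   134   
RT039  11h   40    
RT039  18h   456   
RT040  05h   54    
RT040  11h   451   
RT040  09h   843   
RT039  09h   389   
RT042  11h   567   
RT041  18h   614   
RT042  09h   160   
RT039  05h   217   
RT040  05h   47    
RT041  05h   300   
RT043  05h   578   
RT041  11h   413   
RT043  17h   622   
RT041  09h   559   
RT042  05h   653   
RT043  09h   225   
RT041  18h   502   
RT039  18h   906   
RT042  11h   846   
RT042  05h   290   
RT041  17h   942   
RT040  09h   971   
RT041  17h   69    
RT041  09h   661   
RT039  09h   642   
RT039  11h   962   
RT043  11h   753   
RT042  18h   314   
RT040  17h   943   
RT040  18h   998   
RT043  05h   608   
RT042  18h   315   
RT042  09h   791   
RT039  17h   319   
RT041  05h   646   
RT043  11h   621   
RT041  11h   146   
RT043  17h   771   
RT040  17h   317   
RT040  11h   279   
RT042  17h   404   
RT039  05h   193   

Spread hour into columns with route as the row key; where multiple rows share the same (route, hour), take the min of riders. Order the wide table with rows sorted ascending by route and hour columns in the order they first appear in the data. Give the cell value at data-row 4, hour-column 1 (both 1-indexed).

314

With rows sorted ascending by route, row 4 is route=RT042. hour columns in first-appearance order: 18h, 17h, 09h, 11h, 05h; column 1 is 18h.
Long rows with route=RT042, hour=18h: min(314, 315) = 314.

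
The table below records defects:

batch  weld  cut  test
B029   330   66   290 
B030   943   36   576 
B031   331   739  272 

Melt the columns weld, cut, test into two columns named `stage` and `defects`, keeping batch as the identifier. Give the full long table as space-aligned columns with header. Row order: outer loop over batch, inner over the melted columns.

Each (batch, column) pair becomes one row: 3 × 3 = 9 rows.
For example, (B029, weld) → defects=330.

batch  stage  defects
B029   weld   330    
B029   cut    66     
B029   test   290    
B030   weld   943    
B030   cut    36     
B030   test   576    
B031   weld   331    
B031   cut    739    
B031   test   272    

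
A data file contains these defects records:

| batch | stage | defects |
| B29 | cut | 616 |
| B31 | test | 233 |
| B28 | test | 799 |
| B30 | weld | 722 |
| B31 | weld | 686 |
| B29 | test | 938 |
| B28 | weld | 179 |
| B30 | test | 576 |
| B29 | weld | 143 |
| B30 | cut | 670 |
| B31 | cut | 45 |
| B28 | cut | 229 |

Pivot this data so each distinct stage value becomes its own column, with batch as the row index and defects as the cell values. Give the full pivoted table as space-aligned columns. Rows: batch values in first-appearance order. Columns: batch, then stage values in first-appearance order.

Columns: batch plus the 3 distinct stage values (cut, test, weld).
For example, row B29 column cut takes defects=616 from the long row (B29, cut).

batch  cut  test  weld
B29    616  938   143 
B31    45   233   686 
B28    229  799   179 
B30    670  576   722 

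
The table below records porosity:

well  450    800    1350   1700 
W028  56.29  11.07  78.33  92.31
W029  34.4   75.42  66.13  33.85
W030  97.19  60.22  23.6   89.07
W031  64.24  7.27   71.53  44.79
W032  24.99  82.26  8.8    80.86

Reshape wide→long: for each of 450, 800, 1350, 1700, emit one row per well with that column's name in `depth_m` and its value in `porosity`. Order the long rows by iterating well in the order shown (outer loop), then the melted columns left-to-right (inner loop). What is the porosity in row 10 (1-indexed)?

60.22

20 rows total (5 × 4). Row 10: index ⌊(10-1)/4⌋ = 2 into well → W030; (10-1) mod 4 = 1 into the melted columns → 800.
So row 10 is (W030, 800, 60.22); porosity = 60.22.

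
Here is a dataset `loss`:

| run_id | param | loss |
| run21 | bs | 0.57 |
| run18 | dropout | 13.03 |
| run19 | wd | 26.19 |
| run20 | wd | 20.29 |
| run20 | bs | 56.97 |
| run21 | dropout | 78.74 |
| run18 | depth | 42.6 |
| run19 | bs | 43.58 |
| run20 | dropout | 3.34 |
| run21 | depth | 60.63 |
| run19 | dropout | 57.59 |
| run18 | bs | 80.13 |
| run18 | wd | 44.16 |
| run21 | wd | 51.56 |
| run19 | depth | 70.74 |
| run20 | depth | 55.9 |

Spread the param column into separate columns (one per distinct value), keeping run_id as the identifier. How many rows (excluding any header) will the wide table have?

4

4 distinct run_id values → 4 rows.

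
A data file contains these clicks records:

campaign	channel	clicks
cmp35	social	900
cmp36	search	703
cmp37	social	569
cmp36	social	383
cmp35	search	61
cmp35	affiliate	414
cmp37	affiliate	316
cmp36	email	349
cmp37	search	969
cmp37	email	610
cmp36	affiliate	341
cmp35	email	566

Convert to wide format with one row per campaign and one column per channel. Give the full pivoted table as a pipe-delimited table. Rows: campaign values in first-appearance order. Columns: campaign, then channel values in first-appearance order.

| campaign | social | search | affiliate | email |
| cmp35 | 900 | 61 | 414 | 566 |
| cmp36 | 383 | 703 | 341 | 349 |
| cmp37 | 569 | 969 | 316 | 610 |

Columns: campaign plus the 4 distinct channel values (social, search, affiliate, email).
For example, row cmp35 column social takes clicks=900 from the long row (cmp35, social).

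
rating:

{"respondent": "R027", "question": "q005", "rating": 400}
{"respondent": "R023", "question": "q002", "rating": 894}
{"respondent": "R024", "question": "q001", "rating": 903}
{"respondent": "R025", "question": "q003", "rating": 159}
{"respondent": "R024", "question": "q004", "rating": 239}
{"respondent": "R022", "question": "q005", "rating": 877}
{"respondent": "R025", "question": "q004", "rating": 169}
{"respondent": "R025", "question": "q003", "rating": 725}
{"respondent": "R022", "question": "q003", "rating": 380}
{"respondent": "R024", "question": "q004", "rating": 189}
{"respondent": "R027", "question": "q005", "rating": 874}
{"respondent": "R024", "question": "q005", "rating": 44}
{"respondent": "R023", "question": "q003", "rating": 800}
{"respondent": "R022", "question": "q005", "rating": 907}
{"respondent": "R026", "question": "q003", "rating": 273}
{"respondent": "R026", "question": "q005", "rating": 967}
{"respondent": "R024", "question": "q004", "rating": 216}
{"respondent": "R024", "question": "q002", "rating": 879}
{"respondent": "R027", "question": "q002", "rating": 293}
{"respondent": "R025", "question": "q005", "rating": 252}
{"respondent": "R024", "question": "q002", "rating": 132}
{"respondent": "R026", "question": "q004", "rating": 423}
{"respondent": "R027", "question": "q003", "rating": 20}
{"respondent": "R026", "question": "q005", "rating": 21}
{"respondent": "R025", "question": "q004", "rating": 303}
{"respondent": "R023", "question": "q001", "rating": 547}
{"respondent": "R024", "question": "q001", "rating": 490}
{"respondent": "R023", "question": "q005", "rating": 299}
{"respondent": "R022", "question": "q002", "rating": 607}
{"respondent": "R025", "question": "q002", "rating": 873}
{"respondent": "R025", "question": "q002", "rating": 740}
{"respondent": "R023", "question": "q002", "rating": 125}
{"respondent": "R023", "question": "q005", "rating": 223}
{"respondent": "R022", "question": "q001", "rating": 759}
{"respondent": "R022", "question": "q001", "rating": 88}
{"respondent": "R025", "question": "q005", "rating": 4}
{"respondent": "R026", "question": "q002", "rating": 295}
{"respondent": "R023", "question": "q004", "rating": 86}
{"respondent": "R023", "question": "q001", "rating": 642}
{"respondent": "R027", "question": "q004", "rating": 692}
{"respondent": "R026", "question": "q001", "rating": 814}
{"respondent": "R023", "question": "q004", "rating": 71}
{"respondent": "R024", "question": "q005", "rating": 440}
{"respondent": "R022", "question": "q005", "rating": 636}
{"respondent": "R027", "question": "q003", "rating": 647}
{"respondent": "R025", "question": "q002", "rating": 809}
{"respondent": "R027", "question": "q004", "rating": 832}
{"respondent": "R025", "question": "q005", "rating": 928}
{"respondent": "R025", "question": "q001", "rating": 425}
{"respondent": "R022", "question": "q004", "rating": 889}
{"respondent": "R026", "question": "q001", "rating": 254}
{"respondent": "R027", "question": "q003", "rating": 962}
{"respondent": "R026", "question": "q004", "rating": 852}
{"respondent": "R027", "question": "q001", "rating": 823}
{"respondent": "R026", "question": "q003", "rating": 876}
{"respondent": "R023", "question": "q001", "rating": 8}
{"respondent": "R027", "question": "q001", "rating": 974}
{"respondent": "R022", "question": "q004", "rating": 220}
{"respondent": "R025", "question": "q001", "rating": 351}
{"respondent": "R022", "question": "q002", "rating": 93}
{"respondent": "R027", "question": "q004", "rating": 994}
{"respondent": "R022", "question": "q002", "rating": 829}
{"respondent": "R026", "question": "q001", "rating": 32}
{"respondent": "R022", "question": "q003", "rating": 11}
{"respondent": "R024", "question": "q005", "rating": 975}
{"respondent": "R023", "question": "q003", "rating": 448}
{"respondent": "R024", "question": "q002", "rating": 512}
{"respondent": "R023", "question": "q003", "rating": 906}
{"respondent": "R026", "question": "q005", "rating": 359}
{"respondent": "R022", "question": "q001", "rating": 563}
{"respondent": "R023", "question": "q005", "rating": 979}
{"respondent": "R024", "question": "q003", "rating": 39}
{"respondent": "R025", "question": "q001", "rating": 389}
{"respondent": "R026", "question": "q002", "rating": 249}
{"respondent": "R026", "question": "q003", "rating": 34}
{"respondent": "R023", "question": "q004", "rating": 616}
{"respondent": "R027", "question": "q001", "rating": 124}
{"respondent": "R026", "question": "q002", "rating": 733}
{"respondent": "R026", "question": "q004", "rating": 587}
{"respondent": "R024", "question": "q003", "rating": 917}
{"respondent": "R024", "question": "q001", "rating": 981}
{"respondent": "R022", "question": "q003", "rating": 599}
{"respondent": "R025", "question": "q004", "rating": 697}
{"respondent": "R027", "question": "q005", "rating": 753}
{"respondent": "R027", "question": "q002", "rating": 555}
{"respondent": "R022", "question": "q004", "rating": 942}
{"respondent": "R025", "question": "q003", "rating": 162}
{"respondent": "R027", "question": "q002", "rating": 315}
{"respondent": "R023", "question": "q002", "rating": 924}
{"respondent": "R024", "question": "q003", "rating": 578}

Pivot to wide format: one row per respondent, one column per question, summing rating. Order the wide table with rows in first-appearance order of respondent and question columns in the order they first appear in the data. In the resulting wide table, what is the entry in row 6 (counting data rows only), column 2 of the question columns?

With rows in first-appearance order of respondent, row 6 is respondent=R026. question columns in first-appearance order: q005, q002, q001, q003, q004; column 2 is q002.
Long rows with respondent=R026, question=q002: 295 + 249 + 733 = 1277.

1277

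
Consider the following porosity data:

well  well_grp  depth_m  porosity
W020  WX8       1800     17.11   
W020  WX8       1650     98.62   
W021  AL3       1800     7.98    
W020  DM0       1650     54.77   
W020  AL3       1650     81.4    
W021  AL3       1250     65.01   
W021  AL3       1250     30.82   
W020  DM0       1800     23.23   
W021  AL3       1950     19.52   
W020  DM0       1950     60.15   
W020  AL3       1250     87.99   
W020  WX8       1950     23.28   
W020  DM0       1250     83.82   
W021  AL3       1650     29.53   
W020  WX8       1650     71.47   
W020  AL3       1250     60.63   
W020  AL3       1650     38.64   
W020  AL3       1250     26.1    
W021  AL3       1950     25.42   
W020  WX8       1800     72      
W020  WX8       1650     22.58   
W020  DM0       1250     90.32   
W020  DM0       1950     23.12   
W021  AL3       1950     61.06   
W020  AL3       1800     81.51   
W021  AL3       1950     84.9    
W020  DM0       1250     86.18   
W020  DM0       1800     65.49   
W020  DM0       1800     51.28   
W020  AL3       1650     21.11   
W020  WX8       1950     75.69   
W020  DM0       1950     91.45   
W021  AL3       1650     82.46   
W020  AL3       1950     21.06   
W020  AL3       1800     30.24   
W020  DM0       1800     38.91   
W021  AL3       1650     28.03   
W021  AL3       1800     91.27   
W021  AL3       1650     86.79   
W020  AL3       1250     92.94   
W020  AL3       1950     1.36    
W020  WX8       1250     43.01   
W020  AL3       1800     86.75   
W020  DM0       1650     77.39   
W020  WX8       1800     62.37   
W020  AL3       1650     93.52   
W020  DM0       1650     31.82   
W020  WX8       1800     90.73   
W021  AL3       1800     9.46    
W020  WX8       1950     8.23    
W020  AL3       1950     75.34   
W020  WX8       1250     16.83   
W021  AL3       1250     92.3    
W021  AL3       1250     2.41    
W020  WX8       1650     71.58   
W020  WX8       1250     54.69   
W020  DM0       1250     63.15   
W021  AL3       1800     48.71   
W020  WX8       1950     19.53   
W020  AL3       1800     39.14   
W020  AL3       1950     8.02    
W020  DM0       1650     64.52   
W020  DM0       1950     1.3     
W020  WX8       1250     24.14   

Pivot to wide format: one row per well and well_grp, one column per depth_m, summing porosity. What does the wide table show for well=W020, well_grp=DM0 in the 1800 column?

178.91

Rows with well=W020, well_grp=DM0 and depth_m=1800: porosity values are 23.23, 65.49, 51.28, 38.91.
23.23 + 65.49 + 51.28 + 38.91 = 178.91.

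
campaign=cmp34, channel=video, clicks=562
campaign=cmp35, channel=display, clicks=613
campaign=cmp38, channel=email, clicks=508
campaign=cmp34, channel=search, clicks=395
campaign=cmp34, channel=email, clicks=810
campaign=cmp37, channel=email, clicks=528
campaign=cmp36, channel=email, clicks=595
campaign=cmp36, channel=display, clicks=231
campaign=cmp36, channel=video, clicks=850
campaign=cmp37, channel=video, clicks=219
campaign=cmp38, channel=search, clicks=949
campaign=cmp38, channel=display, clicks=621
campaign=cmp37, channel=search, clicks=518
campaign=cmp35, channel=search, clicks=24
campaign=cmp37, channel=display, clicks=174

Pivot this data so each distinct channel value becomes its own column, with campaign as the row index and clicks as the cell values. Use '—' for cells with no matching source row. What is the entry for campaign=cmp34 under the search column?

395

The long row with campaign=cmp34, channel=search has clicks=395.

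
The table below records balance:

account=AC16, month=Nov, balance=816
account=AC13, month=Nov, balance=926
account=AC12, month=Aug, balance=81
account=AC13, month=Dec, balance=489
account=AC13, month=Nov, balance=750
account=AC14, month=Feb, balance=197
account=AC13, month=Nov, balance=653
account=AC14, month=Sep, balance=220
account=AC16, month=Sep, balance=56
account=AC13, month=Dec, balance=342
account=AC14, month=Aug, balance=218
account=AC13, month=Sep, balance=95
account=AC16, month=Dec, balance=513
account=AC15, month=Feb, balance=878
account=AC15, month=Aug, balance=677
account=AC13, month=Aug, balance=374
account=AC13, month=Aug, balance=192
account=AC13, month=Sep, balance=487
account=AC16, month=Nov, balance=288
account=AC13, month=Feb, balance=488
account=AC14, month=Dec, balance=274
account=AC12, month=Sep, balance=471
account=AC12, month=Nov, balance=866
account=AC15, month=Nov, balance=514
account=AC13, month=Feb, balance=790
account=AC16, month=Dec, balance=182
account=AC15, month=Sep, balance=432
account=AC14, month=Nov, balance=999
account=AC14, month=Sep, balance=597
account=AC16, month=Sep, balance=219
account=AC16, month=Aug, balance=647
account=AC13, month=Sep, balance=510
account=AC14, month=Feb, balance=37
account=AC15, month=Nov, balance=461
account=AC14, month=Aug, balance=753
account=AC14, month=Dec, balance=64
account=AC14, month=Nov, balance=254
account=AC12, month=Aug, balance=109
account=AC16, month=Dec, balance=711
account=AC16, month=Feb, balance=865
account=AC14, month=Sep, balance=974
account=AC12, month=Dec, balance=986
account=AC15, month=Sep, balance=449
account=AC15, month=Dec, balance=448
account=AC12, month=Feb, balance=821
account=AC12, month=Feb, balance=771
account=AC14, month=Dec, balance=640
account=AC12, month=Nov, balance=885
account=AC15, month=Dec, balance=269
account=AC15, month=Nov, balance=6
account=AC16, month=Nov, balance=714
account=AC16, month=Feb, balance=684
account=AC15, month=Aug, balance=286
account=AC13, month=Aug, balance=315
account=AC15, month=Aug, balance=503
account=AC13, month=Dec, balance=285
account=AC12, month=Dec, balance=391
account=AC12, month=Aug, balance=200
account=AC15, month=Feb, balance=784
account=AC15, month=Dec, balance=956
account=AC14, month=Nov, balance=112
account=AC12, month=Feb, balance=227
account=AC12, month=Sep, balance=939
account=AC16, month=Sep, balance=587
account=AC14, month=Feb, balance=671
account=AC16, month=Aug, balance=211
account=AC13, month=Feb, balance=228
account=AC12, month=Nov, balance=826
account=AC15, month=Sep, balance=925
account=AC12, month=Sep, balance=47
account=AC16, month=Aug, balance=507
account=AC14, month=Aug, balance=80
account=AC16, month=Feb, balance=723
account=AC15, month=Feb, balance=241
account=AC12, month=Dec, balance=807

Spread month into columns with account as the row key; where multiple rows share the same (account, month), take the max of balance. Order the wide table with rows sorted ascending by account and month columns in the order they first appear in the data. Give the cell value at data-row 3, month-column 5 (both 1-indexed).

974

With rows sorted ascending by account, row 3 is account=AC14. month columns in first-appearance order: Nov, Aug, Dec, Feb, Sep; column 5 is Sep.
Long rows with account=AC14, month=Sep: max(220, 597, 974) = 974.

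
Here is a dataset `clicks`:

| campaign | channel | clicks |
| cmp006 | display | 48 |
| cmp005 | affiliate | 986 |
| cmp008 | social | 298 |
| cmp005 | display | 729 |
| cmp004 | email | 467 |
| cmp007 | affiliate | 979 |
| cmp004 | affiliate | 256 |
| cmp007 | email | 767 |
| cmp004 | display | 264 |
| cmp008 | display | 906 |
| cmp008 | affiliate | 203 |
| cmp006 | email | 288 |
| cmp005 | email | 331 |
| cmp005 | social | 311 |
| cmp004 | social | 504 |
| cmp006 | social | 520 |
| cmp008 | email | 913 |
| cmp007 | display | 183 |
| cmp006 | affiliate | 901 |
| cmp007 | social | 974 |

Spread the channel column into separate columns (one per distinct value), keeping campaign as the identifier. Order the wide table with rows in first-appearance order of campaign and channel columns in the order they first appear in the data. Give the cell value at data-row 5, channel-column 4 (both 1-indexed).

767

With rows in first-appearance order of campaign, row 5 is campaign=cmp007. channel columns in first-appearance order: display, affiliate, social, email; column 4 is email.
Long rows with campaign=cmp007, channel=email: clicks = 767.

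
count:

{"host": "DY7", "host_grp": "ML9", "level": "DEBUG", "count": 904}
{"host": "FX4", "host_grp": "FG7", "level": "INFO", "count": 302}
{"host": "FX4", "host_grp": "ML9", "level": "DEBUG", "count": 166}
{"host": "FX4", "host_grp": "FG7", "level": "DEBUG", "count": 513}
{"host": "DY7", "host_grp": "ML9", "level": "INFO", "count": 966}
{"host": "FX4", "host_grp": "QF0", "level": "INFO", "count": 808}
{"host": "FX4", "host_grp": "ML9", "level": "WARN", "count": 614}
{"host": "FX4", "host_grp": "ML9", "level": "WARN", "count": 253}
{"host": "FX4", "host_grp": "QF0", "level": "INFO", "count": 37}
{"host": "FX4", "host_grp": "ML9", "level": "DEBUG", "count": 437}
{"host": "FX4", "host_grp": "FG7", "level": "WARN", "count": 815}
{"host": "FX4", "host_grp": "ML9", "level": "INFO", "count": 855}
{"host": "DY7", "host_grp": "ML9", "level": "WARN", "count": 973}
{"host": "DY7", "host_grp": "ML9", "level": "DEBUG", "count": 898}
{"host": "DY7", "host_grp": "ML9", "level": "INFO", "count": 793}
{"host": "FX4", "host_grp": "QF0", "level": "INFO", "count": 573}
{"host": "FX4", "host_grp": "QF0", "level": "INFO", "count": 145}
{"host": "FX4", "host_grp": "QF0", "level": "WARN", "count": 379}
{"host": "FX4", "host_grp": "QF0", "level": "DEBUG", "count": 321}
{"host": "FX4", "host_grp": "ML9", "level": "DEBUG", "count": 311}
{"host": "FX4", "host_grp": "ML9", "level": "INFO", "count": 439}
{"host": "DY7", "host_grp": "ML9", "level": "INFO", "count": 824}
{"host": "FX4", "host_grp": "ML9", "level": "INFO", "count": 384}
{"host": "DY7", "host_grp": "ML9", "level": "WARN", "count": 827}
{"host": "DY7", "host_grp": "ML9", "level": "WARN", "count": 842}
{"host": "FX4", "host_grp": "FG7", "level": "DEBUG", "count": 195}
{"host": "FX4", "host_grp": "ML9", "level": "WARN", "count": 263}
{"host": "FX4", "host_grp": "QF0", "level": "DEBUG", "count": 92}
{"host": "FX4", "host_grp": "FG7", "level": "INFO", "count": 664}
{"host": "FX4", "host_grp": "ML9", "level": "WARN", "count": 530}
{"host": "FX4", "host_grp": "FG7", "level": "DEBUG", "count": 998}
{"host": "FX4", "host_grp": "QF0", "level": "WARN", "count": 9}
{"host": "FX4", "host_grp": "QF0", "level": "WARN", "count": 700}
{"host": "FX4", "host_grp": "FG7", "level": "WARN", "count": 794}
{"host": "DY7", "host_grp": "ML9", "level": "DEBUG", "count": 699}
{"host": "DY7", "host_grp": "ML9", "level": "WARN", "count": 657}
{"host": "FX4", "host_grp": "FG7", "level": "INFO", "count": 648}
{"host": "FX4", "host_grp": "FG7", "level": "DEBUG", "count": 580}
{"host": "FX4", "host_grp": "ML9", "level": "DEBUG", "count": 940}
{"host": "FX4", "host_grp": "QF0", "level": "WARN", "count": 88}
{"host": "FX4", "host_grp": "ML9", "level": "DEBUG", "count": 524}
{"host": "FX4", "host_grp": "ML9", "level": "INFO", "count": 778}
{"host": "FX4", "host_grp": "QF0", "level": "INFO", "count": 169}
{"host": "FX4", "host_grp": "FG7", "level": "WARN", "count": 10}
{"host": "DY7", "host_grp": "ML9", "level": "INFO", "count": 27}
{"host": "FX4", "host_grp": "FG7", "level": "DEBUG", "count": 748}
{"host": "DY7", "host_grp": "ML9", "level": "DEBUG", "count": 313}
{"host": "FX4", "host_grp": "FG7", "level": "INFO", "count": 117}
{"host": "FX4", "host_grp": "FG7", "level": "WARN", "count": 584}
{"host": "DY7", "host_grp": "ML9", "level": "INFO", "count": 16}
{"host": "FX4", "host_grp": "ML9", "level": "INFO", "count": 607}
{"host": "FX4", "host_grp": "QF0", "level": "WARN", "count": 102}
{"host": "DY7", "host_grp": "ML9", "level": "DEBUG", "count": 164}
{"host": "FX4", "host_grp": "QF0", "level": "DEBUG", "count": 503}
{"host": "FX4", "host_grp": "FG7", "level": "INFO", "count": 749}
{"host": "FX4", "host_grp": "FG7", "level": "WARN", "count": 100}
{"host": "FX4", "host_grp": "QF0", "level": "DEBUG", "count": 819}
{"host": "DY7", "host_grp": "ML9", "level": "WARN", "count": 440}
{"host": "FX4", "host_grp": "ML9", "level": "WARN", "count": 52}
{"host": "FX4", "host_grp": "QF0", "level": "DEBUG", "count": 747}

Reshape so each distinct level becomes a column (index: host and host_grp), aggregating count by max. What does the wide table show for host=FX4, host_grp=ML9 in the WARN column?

614

Rows with host=FX4, host_grp=ML9 and level=WARN: count values are 614, 253, 263, 530, 52.
max(614, 253, 263, 530, 52) = 614.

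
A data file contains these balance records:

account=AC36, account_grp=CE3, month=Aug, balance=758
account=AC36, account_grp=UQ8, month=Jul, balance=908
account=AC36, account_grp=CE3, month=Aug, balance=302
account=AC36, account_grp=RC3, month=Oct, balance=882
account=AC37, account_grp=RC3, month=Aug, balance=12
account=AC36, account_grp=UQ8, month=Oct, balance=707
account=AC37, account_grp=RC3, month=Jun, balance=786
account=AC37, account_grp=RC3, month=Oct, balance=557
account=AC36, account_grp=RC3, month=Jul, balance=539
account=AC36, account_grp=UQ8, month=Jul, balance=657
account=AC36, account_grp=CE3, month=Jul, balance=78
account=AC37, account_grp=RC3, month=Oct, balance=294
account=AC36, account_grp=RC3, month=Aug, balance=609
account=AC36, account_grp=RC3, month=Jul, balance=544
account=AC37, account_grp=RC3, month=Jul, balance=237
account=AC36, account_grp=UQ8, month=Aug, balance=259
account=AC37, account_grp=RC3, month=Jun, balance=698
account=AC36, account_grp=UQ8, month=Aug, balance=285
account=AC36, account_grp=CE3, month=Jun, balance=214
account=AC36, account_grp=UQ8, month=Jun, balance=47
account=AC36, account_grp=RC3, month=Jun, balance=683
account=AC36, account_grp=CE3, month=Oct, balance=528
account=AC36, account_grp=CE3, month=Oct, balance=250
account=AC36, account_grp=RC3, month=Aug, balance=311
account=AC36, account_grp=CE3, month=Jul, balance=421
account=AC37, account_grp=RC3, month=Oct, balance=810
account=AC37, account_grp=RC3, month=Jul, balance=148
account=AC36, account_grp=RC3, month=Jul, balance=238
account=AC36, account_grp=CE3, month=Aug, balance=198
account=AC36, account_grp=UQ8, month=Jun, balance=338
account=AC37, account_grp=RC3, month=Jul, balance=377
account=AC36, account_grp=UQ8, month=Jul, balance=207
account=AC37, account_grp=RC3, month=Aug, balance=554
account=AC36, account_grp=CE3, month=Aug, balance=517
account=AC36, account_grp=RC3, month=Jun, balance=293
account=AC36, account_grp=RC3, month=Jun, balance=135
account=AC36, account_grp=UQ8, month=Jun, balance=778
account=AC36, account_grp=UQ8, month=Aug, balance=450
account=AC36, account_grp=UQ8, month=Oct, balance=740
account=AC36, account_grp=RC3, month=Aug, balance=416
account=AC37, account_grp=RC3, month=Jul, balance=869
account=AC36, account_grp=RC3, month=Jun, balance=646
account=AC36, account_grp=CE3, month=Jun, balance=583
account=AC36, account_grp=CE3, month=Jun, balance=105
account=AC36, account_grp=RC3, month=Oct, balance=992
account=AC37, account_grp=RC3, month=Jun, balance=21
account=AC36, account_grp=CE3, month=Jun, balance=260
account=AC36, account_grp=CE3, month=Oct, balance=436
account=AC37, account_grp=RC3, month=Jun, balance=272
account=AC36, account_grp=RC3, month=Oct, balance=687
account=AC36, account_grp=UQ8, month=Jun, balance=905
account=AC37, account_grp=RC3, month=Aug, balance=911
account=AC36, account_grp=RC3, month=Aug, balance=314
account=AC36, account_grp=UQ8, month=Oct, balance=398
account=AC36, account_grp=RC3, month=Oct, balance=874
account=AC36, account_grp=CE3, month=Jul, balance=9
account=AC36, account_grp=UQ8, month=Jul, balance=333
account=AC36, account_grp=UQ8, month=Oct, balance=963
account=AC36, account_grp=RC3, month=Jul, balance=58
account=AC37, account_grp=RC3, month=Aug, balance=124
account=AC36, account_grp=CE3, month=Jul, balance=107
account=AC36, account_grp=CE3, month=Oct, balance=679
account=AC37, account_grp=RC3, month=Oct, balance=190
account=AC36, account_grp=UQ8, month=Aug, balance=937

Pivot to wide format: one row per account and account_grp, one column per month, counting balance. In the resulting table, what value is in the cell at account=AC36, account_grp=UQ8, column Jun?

Rows with account=AC36, account_grp=UQ8 and month=Jun: balance values are 47, 338, 778, 905.
4 rows match — count = 4.

4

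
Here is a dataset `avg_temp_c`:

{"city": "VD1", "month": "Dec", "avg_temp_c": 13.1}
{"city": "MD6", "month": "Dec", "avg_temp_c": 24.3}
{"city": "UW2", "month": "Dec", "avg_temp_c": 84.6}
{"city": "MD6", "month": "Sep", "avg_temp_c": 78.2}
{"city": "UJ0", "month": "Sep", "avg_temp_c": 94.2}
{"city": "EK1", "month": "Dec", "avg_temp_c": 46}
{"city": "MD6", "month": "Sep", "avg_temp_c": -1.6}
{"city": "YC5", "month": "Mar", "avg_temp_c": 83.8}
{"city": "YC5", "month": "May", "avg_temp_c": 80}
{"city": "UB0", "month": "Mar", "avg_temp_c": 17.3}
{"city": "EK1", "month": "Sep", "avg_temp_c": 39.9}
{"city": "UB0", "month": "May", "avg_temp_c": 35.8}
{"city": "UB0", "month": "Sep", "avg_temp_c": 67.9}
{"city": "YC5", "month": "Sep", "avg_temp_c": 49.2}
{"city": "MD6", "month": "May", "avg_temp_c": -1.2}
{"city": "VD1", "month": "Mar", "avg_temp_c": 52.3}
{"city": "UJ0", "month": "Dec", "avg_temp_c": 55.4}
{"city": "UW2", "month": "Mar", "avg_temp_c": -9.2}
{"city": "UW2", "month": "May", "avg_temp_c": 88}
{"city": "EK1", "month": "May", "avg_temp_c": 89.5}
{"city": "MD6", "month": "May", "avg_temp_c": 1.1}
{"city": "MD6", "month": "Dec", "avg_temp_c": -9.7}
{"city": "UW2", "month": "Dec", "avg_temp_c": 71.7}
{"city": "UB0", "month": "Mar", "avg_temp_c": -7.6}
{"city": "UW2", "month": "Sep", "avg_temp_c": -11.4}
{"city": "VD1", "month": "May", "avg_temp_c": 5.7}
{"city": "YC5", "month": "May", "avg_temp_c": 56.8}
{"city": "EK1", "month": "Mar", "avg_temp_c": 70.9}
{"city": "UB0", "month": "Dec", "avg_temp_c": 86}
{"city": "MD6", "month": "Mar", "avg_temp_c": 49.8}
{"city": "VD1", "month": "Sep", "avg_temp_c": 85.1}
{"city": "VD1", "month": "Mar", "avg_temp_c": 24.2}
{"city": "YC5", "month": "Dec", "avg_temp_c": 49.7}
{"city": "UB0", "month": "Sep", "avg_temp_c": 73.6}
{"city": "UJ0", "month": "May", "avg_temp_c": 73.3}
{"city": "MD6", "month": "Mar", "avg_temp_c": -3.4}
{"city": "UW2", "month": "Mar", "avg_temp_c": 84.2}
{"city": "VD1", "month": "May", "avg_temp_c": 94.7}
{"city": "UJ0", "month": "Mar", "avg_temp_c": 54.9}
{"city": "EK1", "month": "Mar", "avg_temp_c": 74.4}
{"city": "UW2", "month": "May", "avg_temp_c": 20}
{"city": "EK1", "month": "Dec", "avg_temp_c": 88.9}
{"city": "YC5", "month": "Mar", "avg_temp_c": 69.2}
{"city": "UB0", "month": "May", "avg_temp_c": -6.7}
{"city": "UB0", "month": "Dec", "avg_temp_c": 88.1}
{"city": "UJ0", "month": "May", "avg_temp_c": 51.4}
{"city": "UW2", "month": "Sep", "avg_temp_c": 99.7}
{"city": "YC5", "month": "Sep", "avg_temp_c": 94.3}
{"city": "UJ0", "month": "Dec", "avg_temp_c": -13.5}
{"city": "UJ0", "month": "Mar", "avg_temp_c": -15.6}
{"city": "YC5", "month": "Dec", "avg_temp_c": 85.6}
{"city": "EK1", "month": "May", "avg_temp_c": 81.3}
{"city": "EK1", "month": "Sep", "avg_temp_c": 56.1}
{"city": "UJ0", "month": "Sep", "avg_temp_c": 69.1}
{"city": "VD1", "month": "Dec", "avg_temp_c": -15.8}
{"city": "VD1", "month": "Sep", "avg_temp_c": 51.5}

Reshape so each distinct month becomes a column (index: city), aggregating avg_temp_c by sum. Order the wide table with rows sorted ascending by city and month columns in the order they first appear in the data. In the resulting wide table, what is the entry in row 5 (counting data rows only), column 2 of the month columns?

With rows sorted ascending by city, row 5 is city=UW2. month columns in first-appearance order: Dec, Sep, Mar, May; column 2 is Sep.
Long rows with city=UW2, month=Sep: -11.4 + 99.7 = 88.3.

88.3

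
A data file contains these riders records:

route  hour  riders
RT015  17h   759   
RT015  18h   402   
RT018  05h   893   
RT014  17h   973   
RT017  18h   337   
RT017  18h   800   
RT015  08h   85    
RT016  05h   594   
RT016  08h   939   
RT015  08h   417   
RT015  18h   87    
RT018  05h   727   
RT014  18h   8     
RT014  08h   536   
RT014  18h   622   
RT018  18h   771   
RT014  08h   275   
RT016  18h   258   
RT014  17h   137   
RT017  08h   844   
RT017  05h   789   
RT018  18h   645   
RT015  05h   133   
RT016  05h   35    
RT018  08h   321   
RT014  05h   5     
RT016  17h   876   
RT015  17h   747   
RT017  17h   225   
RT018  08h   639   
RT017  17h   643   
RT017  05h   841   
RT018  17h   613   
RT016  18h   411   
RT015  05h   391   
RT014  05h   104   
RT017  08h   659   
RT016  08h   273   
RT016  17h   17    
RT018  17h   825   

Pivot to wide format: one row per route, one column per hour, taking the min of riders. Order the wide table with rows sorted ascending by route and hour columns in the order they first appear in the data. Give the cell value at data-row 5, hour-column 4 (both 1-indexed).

With rows sorted ascending by route, row 5 is route=RT018. hour columns in first-appearance order: 17h, 18h, 05h, 08h; column 4 is 08h.
Long rows with route=RT018, hour=08h: min(321, 639) = 321.

321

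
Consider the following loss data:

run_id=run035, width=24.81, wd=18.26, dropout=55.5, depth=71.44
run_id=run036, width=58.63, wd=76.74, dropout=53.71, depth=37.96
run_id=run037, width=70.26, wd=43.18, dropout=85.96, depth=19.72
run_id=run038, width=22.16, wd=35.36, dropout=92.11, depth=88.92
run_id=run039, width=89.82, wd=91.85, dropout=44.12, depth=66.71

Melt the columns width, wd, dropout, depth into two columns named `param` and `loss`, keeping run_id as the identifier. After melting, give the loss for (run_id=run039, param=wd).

Unpivoting turns each (run_id, wide-column) pair into one long row.
The wide cell at row run039, column wd holds 91.85, so the long row (run039, wd) has loss=91.85.

91.85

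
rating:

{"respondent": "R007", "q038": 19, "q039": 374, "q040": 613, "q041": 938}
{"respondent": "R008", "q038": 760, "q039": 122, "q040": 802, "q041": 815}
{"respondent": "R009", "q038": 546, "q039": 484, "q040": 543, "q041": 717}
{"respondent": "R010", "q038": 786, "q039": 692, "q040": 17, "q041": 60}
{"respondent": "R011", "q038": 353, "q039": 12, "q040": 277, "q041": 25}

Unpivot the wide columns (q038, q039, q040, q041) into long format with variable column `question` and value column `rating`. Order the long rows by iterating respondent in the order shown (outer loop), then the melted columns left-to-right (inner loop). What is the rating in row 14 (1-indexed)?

20 rows total (5 × 4). Row 14: index ⌊(14-1)/4⌋ = 3 into respondent → R010; (14-1) mod 4 = 1 into the melted columns → q039.
So row 14 is (R010, q039, 692); rating = 692.

692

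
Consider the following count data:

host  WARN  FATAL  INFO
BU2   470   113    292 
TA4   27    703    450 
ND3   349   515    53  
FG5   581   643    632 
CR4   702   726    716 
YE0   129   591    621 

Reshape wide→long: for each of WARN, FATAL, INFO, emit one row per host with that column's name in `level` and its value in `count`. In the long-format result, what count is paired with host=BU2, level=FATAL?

113

Unpivoting turns each (host, wide-column) pair into one long row.
The wide cell at row BU2, column FATAL holds 113, so the long row (BU2, FATAL) has count=113.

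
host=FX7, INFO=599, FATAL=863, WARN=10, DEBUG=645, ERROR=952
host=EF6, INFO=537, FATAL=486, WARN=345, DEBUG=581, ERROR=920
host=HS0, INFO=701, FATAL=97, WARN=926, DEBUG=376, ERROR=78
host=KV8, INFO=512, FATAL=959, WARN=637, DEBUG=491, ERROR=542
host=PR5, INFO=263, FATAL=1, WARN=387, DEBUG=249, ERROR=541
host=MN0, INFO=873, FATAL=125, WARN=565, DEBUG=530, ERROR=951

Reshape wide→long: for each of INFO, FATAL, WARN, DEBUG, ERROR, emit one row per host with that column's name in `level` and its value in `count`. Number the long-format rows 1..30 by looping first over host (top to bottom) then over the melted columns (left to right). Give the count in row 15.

30 rows total (6 × 5). Row 15: index ⌊(15-1)/5⌋ = 2 into host → HS0; (15-1) mod 5 = 4 into the melted columns → ERROR.
So row 15 is (HS0, ERROR, 78); count = 78.

78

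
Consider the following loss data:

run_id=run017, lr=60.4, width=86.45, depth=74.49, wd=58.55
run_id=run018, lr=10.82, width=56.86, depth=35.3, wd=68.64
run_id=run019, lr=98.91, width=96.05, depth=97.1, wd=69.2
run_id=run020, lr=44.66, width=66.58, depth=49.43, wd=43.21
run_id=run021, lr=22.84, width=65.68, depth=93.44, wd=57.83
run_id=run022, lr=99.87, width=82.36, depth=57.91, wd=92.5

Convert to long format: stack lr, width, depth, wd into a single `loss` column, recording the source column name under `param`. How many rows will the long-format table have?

24

6 run_id values × 4 melted columns = 24 rows.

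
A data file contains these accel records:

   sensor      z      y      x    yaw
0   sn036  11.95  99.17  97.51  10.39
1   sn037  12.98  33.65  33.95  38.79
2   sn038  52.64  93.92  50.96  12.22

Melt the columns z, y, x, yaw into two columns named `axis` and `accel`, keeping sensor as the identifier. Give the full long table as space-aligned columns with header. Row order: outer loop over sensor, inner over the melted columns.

sensor  axis  accel
sn036   z     11.95
sn036   y     99.17
sn036   x     97.51
sn036   yaw   10.39
sn037   z     12.98
sn037   y     33.65
sn037   x     33.95
sn037   yaw   38.79
sn038   z     52.64
sn038   y     93.92
sn038   x     50.96
sn038   yaw   12.22

Each (sensor, column) pair becomes one row: 3 × 4 = 12 rows.
For example, (sn036, z) → accel=11.95.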